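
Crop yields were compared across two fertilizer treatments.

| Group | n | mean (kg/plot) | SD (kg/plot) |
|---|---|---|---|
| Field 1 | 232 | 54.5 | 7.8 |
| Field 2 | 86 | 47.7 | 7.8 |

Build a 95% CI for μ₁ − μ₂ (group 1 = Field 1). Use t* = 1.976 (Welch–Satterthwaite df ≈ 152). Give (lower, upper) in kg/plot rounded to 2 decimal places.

(4.85, 8.75)

Per-group SEs: s₁/√n₁ = 7.8/√232 = 0.5121, s₂/√n₂ = 7.8/√86 = 0.8411.
Unpooled SE of the difference: √(0.26224641 + 0.70744921) = 0.9847.
Margin of error = t* · SE = 1.976 × 0.9847 = 1.9458.
x̄₁ − x̄₂ = 54.5 − 47.7 = 6.8000.
CI: 6.8000 ± 1.9458 = (4.85, 8.75).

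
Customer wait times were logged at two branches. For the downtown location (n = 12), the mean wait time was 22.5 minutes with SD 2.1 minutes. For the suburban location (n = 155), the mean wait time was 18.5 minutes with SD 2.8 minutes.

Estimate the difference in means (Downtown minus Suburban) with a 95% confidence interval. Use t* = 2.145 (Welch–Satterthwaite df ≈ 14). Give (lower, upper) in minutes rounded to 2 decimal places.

Standard errors of each mean: 2.1/√12 = 0.6062 and 2.8/√155 = 0.2249.
SE(x̄₁ − x̄₂) = √(0.6062² + 0.2249²) = 0.6466 for independent samples with unequal variances.
With t* = 2.145, the margin is 2.145 × 0.6466 = 1.3870.
x̄₁ − x̄₂ = 22.5 − 18.5 = 4.0000; the interval is 4.0000 ± 1.3870 = (2.61, 5.39).

(2.61, 5.39)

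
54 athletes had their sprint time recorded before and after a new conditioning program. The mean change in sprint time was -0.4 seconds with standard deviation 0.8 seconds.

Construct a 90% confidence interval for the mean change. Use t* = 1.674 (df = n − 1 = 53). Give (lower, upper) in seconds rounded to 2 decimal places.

Paired design: SE = s_d/√n = 0.8/√54 = 0.1089.
t* = 1.674; margin of error = 1.674 × 0.1089 = 0.1823.
-0.4 ± 0.1823 → (-0.58, -0.22).

(-0.58, -0.22)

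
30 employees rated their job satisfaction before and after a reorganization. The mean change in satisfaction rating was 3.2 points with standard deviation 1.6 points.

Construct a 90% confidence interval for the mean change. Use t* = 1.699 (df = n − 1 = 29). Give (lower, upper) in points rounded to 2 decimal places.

This is a matched-pairs design, so SE = s_d/√n = 1.6/√30 = 0.2921.
Margin = 1.699 × 0.2921 = 0.4963; the interval is 3.2 ± 0.4963 = (2.70, 3.70).

(2.70, 3.70)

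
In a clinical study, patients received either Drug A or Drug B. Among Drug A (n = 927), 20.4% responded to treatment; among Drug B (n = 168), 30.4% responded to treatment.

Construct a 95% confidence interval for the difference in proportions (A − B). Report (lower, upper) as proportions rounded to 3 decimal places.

The two standard errors are √(0.2040×0.7960/927) = 0.01324 and √(0.3040×0.6960/168) = 0.03549.
Because the samples are independent, SE_diff = √(0.01324² + 0.03549²) = 0.03788.
Using z* = 1.960 for 95%, ME = 1.960 × 0.03788 = 0.07424.
p̂₁ − p̂₂ = -0.1000; interval -0.1000 ± 0.07424 gives (-0.174, -0.026).

(-0.174, -0.026)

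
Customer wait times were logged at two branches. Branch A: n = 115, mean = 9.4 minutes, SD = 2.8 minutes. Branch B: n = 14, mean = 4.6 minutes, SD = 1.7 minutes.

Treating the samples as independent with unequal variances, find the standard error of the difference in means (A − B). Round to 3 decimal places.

SE₁ = s₁/√n₁ = 2.8/√115 = 0.2611; SE₂ = 1.7/√14 = 0.4543.
Independent samples, unequal variances: SE_diff = √(SE₁² + SE₂²) = √(0.06817321 + 0.20638849) = 0.5240.

0.524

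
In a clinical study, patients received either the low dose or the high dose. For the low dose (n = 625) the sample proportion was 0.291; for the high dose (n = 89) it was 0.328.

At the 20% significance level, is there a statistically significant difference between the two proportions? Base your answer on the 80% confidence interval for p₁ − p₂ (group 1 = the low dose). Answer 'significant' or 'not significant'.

SE₁ = √(p̂₁(1−p̂₁)/n₁) = √(0.2910·0.7090/625) = 0.01817; SE₂ = √(0.3280·0.6720/89) = 0.04977.
Independent samples: SE of the difference = √(SE₁² + SE₂²) = √(0.0003301489 + 0.0024770529) = 0.05298.
z* for 80% confidence is 1.282, so the margin of error is 1.282 × 0.05298 = 0.06792.
Point estimate p̂₁ − p̂₂ = 0.2910 − 0.3280 = -0.0370.
-0.0370 ± 0.06792 → (-0.10492, 0.03092).
The interval (-0.10492, 0.03092) contains 0, so the difference is not significant.

not significant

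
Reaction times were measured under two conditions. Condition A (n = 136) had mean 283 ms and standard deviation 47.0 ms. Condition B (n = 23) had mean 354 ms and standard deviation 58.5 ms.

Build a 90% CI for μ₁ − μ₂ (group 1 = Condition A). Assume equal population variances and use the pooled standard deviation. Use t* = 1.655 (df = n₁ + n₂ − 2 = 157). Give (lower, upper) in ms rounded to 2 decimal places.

Pooled variance s_p² = [135·47.0² + 22·58.5²] / (136+23−2) = 2379.0096, so s_p = 48.7751.
SE_diff = s_p·√(1/n₁ + 1/n₂) = 48.7751·√(1/136 + 1/23) = 10.9967.
t* = 1.655; margin = 1.655 × 10.9967 = 18.1995.
Difference = 283 − 354 = -71.0000.
-71.0000 ± 18.1995 → (-89.20, -52.80).

(-89.20, -52.80)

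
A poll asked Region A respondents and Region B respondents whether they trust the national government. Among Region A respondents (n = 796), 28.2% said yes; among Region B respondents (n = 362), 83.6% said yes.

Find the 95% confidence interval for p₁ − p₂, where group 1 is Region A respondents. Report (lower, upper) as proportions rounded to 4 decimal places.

SE₁ = √(p̂₁(1−p̂₁)/n₁) = √(0.2820·0.7180/796) = 0.01595; SE₂ = √(0.8360·0.1640/362) = 0.01946.
Independent samples: SE of the difference = √(SE₁² + SE₂²) = √(0.0002544025 + 0.0003786916) = 0.02516.
z* for 95% confidence is 1.960, so the margin of error is 1.960 × 0.02516 = 0.04931.
Point estimate p̂₁ − p̂₂ = 0.2820 − 0.8360 = -0.5540.
-0.5540 ± 0.04931 → (-0.6033, -0.5047).

(-0.6033, -0.5047)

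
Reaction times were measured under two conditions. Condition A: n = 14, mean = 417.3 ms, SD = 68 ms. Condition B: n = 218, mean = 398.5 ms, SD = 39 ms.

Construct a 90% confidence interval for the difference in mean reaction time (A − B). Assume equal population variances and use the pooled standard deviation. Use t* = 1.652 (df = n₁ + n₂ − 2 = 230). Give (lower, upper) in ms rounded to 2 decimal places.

Pooled variance s_p² = [13·68² + 217·39²] / (14+218−2) = 1696.3870, so s_p = 41.1872.
SE_diff = s_p·√(1/n₁ + 1/n₂) = 41.1872·√(1/14 + 1/218) = 11.3557.
t* = 1.652; margin = 1.652 × 11.3557 = 18.7596.
Difference = 417.3 − 398.5 = 18.8000.
18.8000 ± 18.7596 → (0.04, 37.56).

(0.04, 37.56)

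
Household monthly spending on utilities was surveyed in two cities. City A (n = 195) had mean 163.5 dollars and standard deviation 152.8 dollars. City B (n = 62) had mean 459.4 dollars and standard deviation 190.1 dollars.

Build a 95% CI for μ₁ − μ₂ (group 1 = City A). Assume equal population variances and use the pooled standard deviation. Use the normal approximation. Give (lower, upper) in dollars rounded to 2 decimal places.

Pooled variance s_p² = [194·152.8² + 61·190.1²] / (195+62−2) = 26407.4493, so s_p = 162.5037.
SE_diff = s_p·√(1/n₁ + 1/n₂) = 162.5037·√(1/195 + 1/62) = 23.6928.
z* = 1.960; margin = 1.960 × 23.6928 = 46.4379.
Difference = 163.5 − 459.4 = -295.9000.
-295.9000 ± 46.4379 → (-342.34, -249.46).

(-342.34, -249.46)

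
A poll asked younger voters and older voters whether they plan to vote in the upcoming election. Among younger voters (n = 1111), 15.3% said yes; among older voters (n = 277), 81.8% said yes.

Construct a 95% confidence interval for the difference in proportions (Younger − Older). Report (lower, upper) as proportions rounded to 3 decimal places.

Each SE is √(p̂(1−p̂)/n): √(0.1530·0.8470/1111) = 0.01080 and √(0.8180·0.1820/277) = 0.02318.
SE(p̂₁ − p̂₂) = √(SE₁² + SE₂²) = √(0.00011664 + 0.0005373124) = 0.02557, since the two samples are independent.
At 95% confidence z* = 1.960; margin = 1.960 × 0.02557 = 0.05012.
The difference is 0.1530 − 0.8180 = -0.6650, so the interval is -0.6650 ± 0.05012 = (-0.715, -0.615).

(-0.715, -0.615)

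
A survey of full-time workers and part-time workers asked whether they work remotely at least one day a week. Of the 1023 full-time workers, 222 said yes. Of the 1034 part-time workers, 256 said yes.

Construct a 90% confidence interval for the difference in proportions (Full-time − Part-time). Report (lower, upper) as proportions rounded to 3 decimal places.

p̂₁ = 222/1023 = 0.2170 and p̂₂ = 256/1034 = 0.2476.
SE₁ = √(p̂₁(1−p̂₁)/n₁) = √(0.2170·0.7830/1023) = 0.01289; SE₂ = √(0.2476·0.7524/1034) = 0.01342.
Independent samples: SE of the difference = √(SE₁² + SE₂²) = √(0.0001661521 + 0.0001800964) = 0.01861.
z* for 90% confidence is 1.645, so the margin of error is 1.645 × 0.01861 = 0.03061.
Point estimate p̂₁ − p̂₂ = 0.2170 − 0.2476 = -0.0306.
-0.0306 ± 0.03061 → (-0.061, 0.000).

(-0.061, 0.000)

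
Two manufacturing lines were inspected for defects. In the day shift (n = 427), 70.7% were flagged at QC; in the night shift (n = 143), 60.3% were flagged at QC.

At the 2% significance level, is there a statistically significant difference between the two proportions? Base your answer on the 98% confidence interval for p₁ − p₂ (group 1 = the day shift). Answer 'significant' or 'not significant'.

SE₁ = √(p̂₁(1−p̂₁)/n₁) = √(0.7070·0.2930/427) = 0.02203; SE₂ = √(0.6030·0.3970/143) = 0.04092.
Independent samples: SE of the difference = √(SE₁² + SE₂²) = √(0.0004853209 + 0.0016744464) = 0.04647.
z* for 98% confidence is 2.326, so the margin of error is 2.326 × 0.04647 = 0.10809.
Point estimate p̂₁ − p̂₂ = 0.7070 − 0.6030 = 0.1040.
0.1040 ± 0.10809 → (-0.00409, 0.21209).
The interval (-0.00409, 0.21209) contains 0, so the difference is not significant.

not significant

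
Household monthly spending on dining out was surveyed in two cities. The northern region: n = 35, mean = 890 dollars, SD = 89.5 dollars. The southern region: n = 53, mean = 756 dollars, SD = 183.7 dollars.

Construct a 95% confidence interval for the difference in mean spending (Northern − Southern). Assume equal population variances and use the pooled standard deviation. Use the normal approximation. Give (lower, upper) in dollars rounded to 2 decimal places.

Pooled variance s_p² = [34·89.5² + 52·183.7²] / (35+53−2) = 23571.2137, so s_p = 153.5292.
SE_diff = s_p·√(1/n₁ + 1/n₂) = 153.5292·√(1/35 + 1/53) = 33.4395.
z* = 1.960; margin = 1.960 × 33.4395 = 65.5414.
Difference = 890 − 756 = 134.0000.
134.0000 ± 65.5414 → (68.46, 199.54).

(68.46, 199.54)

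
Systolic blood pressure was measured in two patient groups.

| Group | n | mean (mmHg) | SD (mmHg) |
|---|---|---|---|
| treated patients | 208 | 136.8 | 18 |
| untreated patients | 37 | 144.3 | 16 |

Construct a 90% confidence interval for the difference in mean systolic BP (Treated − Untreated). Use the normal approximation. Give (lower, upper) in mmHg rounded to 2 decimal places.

(-12.29, -2.71)

Per-group SEs: s₁/√n₁ = 18/√208 = 1.2481, s₂/√n₂ = 16/√37 = 2.6304.
Unpooled SE of the difference: √(1.55775361 + 6.91900416) = 2.9115.
Margin of error = z* · SE = 1.645 × 2.9115 = 4.7894.
x̄₁ − x̄₂ = 136.8 − 144.3 = -7.5000.
CI: -7.5000 ± 4.7894 = (-12.29, -2.71).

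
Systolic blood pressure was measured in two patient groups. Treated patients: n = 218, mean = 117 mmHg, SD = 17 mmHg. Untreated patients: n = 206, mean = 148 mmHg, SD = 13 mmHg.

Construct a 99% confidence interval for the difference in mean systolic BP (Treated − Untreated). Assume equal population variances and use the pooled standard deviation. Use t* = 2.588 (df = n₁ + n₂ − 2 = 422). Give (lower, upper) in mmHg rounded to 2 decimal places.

Pooled variance s_p² = [217·17² + 205·13²] / (218+206−2) = 230.7062, so s_p = 15.1890.
SE_diff = s_p·√(1/n₁ + 1/n₂) = 15.1890·√(1/218 + 1/206) = 1.4759.
t* = 2.588; margin = 2.588 × 1.4759 = 3.8196.
Difference = 117 − 148 = -31.0000.
-31.0000 ± 3.8196 → (-34.82, -27.18).

(-34.82, -27.18)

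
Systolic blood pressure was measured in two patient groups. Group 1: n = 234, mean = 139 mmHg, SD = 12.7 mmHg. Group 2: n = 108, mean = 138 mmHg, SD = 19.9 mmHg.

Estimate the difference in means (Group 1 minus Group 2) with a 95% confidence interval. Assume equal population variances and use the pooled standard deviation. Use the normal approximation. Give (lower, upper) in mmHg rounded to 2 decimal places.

(-2.50, 4.50)

Pooled variance s_p² = [233·12.7² + 107·19.9²] / (234+108−2) = 235.1578, so s_p = 15.3349.
SE_diff = s_p·√(1/n₁ + 1/n₂) = 15.3349·√(1/234 + 1/108) = 1.7839.
z* = 1.960; margin = 1.960 × 1.7839 = 3.4964.
Difference = 139 − 138 = 1.0000.
1.0000 ± 3.4964 → (-2.50, 4.50).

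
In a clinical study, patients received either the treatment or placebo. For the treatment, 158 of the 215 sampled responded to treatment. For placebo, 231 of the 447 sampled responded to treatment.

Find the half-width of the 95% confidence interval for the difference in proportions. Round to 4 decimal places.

First, p̂₁ = 158/215 = 0.7349; p̂₂ = 231/447 = 0.5168.
The two standard errors are √(0.7349×0.2651/215) = 0.03010 and √(0.5168×0.4832/447) = 0.02364.
Because the samples are independent, SE_diff = √(0.03010² + 0.02364²) = 0.03827.
Using z* = 1.960 for 95%, ME = 1.960 × 0.03827 = 0.07501.

0.0750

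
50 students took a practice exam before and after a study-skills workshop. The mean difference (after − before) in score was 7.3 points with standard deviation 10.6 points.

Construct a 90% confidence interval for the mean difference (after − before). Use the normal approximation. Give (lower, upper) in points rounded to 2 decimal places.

Paired design: SE = s_d/√n = 10.6/√50 = 1.4991.
z* = 1.645; margin of error = 1.645 × 1.4991 = 2.4660.
7.3 ± 2.4660 → (4.83, 9.77).

(4.83, 9.77)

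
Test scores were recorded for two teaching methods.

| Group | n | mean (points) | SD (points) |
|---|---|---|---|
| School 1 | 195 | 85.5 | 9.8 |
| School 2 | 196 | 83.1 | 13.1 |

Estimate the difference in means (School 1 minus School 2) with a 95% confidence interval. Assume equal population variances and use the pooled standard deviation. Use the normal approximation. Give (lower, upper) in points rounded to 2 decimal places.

(0.11, 4.69)

Pooled variance s_p² = [194·9.8² + 195·13.1²] / (195+196−2) = 133.9221, so s_p = 11.5725.
SE_diff = s_p·√(1/n₁ + 1/n₂) = 11.5725·√(1/195 + 1/196) = 1.1705.
z* = 1.960; margin = 1.960 × 1.1705 = 2.2942.
Difference = 85.5 − 83.1 = 2.4000.
2.4000 ± 2.2942 → (0.11, 4.69).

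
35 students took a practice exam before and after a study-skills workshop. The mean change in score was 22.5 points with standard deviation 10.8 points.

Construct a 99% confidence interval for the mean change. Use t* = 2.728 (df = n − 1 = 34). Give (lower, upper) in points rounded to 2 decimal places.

Paired design: SE = s_d/√n = 10.8/√35 = 1.8255.
t* = 2.728; margin of error = 2.728 × 1.8255 = 4.9800.
22.5 ± 4.9800 → (17.52, 27.48).

(17.52, 27.48)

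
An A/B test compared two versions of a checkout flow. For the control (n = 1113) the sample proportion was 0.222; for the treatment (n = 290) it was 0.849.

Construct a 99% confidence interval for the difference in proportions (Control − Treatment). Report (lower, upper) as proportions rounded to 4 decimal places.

(-0.6900, -0.5640)

The two standard errors are √(0.2220×0.7780/1113) = 0.01246 and √(0.8490×0.1510/290) = 0.02103.
Because the samples are independent, SE_diff = √(0.01246² + 0.02103²) = 0.02444.
Using z* = 2.576 for 99%, ME = 2.576 × 0.02444 = 0.06296.
p̂₁ − p̂₂ = -0.6270; interval -0.6270 ± 0.06296 gives (-0.6900, -0.5640).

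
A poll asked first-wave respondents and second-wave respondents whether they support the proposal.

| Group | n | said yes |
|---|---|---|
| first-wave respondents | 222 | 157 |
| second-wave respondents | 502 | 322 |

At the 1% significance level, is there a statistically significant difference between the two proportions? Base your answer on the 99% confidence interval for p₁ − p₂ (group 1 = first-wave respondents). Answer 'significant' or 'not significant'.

not significant

p̂₁ = 157/222 = 0.7072 and p̂₂ = 322/502 = 0.6414.
SE₁ = √(p̂₁(1−p̂₁)/n₁) = √(0.7072·0.2928/222) = 0.03054; SE₂ = √(0.6414·0.3586/502) = 0.02141.
Independent samples: SE of the difference = √(SE₁² + SE₂²) = √(0.0009326916 + 0.0004583881) = 0.03730.
z* for 99% confidence is 2.576, so the margin of error is 2.576 × 0.03730 = 0.09608.
Point estimate p̂₁ − p̂₂ = 0.7072 − 0.6414 = 0.0658.
0.0658 ± 0.09608 → (-0.03028, 0.16188).
The interval (-0.03028, 0.16188) contains 0, so the difference is not significant.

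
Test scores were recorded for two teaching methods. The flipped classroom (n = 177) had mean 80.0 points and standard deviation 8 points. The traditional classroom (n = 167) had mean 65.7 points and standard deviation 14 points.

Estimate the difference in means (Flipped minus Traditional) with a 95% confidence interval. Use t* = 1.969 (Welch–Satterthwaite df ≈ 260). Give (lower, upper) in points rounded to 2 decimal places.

(11.86, 16.74)

Standard errors of each mean: 8/√177 = 0.6013 and 14/√167 = 1.0834.
SE(x̄₁ − x̄₂) = √(0.6013² + 1.0834²) = 1.2391 for independent samples with unequal variances.
With t* = 1.969, the margin is 1.969 × 1.2391 = 2.4398.
x̄₁ − x̄₂ = 80.0 − 65.7 = 14.3000; the interval is 14.3000 ± 2.4398 = (11.86, 16.74).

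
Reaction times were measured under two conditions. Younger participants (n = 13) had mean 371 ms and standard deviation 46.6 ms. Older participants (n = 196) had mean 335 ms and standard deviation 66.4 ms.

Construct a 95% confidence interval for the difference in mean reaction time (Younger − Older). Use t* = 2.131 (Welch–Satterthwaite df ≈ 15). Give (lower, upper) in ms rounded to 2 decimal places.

(6.66, 65.34)

SE₁ = s₁/√n₁ = 46.6/√13 = 12.9245; SE₂ = 66.4/√196 = 4.7429.
Independent samples, unequal variances: SE_diff = √(SE₁² + SE₂²) = √(167.04270025 + 22.49510041) = 13.7673.
t* = 2.131, so margin of error = 2.131 × 13.7673 = 29.3381.
Difference in means = 371 − 335 = 36.0000.
36.0000 ± 29.3381 → (6.66, 65.34).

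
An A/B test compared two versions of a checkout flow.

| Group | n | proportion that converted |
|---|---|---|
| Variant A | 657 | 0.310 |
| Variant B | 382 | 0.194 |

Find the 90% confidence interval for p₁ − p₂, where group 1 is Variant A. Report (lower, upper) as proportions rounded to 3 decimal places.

SE₁ = √(p̂₁(1−p̂₁)/n₁) = √(0.3100·0.6900/657) = 0.01804; SE₂ = √(0.1940·0.8060/382) = 0.02023.
Independent samples: SE of the difference = √(SE₁² + SE₂²) = √(0.0003254416 + 0.0004092529) = 0.02711.
z* for 90% confidence is 1.645, so the margin of error is 1.645 × 0.02711 = 0.04460.
Point estimate p̂₁ − p̂₂ = 0.3100 − 0.1940 = 0.1160.
0.1160 ± 0.04460 → (0.071, 0.161).

(0.071, 0.161)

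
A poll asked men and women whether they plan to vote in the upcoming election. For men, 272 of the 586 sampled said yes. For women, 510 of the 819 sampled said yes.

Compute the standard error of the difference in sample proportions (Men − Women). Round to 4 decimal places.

0.0267

Sample proportions: 272/586 = 0.4642, 510/819 = 0.6227.
Each SE is √(p̂(1−p̂)/n): √(0.4642·0.5358/586) = 0.02060 and √(0.6227·0.3773/819) = 0.01694.
SE(p̂₁ − p̂₂) = √(SE₁² + SE₂²) = √(0.00042436 + 0.0002869636) = 0.02667, since the two samples are independent.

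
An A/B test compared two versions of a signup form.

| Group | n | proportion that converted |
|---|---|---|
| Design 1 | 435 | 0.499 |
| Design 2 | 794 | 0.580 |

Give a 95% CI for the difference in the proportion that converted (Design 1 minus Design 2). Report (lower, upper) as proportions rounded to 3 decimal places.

(-0.139, -0.023)

The two standard errors are √(0.4990×0.5010/435) = 0.02397 and √(0.5800×0.4200/794) = 0.01752.
Because the samples are independent, SE_diff = √(0.02397² + 0.01752²) = 0.02969.
Using z* = 1.960 for 95%, ME = 1.960 × 0.02969 = 0.05819.
p̂₁ − p̂₂ = -0.0810; interval -0.0810 ± 0.05819 gives (-0.139, -0.023).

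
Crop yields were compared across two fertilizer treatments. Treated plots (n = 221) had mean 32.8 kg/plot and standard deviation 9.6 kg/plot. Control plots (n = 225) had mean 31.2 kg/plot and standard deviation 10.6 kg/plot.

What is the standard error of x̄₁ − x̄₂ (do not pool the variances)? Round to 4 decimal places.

0.9573

Standard errors of each mean: 9.6/√221 = 0.6458 and 10.6/√225 = 0.7067.
SE(x̄₁ − x̄₂) = √(0.6458² + 0.7067²) = 0.9573 for independent samples with unequal variances.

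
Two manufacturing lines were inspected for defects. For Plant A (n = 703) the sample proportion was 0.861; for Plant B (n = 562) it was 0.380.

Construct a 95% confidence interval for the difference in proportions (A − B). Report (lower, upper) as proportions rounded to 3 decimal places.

(0.433, 0.529)

Each SE is √(p̂(1−p̂)/n): √(0.8610·0.1390/703) = 0.01305 and √(0.3800·0.6200/562) = 0.02047.
SE(p̂₁ − p̂₂) = √(SE₁² + SE₂²) = √(0.0001703025 + 0.0004190209) = 0.02428, since the two samples are independent.
At 95% confidence z* = 1.960; margin = 1.960 × 0.02428 = 0.04759.
The difference is 0.8610 − 0.3800 = 0.4810, so the interval is 0.4810 ± 0.04759 = (0.433, 0.529).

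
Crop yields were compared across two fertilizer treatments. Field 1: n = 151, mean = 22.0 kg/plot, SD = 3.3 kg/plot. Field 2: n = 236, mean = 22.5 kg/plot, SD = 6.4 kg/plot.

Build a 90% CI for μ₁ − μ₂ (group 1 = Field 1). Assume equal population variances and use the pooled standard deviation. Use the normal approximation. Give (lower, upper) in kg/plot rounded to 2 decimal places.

s_p = √[((n₁−1)s₁² + (n₂−1)s₂²)/(n₁+n₂−2)] = √[(150·3.3² + 235·6.4²)/385] = 5.4078.
SE = 5.4078·√(1/151 + 1/236) = 0.5635.
With z* = 1.645, margin = 1.645 × 0.5635 = 0.9270.
x̄₁ − x̄₂ = 22.0 − 22.5 = -0.5000; interval -0.5000 ± 0.9270 = (-1.43, 0.43).

(-1.43, 0.43)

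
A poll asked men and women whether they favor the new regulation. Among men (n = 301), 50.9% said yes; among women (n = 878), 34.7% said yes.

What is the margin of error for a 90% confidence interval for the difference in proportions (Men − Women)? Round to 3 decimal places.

0.054

The two standard errors are √(0.5090×0.4910/301) = 0.02881 and √(0.3470×0.6530/878) = 0.01606.
Because the samples are independent, SE_diff = √(0.02881² + 0.01606²) = 0.03298.
Using z* = 1.645 for 90%, ME = 1.645 × 0.03298 = 0.05425.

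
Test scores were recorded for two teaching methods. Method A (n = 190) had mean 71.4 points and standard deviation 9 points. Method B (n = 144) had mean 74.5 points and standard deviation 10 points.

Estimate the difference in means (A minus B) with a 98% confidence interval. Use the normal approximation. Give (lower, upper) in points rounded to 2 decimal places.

(-5.56, -0.64)

Standard errors of each mean: 9/√190 = 0.6529 and 10/√144 = 0.8333.
SE(x̄₁ − x̄₂) = √(0.6529² + 0.8333²) = 1.0586 for independent samples with unequal variances.
With z* = 2.326, the margin is 2.326 × 1.0586 = 2.4623.
x̄₁ − x̄₂ = 71.4 − 74.5 = -3.1000; the interval is -3.1000 ± 2.4623 = (-5.56, -0.64).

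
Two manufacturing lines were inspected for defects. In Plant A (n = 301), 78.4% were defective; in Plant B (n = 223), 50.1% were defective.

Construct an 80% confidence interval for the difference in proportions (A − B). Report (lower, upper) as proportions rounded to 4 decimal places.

(0.2304, 0.3356)

Each SE is √(p̂(1−p̂)/n): √(0.7840·0.2160/301) = 0.02372 and √(0.5010·0.4990/223) = 0.03348.
SE(p̂₁ − p̂₂) = √(SE₁² + SE₂²) = √(0.0005626384 + 0.0011209104) = 0.04103, since the two samples are independent.
At 80% confidence z* = 1.282; margin = 1.282 × 0.04103 = 0.05260.
The difference is 0.7840 − 0.5010 = 0.2830, so the interval is 0.2830 ± 0.05260 = (0.2304, 0.3356).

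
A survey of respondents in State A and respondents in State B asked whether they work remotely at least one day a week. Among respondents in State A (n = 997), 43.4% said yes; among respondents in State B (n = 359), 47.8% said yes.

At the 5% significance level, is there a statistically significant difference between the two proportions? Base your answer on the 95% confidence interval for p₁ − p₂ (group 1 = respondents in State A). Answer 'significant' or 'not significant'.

SE₁ = √(p̂₁(1−p̂₁)/n₁) = √(0.4340·0.5660/997) = 0.01570; SE₂ = √(0.4780·0.5220/359) = 0.02636.
Independent samples: SE of the difference = √(SE₁² + SE₂²) = √(0.00024649 + 0.0006948496) = 0.03068.
z* for 95% confidence is 1.960, so the margin of error is 1.960 × 0.03068 = 0.06013.
Point estimate p̂₁ − p̂₂ = 0.4340 − 0.4780 = -0.0440.
-0.0440 ± 0.06013 → (-0.10413, 0.01613).
The interval (-0.10413, 0.01613) contains 0, so the difference is not significant.

not significant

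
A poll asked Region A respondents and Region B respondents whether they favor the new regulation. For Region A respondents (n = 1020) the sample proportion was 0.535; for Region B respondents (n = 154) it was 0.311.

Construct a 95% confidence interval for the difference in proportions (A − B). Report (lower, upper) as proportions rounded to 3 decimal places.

(0.145, 0.303)

Each SE is √(p̂(1−p̂)/n): √(0.5350·0.4650/1020) = 0.01562 and √(0.3110·0.6890/154) = 0.03730.
SE(p̂₁ − p̂₂) = √(SE₁² + SE₂²) = √(0.0002439844 + 0.00139129) = 0.04044, since the two samples are independent.
At 95% confidence z* = 1.960; margin = 1.960 × 0.04044 = 0.07926.
The difference is 0.5350 − 0.3110 = 0.2240, so the interval is 0.2240 ± 0.07926 = (0.145, 0.303).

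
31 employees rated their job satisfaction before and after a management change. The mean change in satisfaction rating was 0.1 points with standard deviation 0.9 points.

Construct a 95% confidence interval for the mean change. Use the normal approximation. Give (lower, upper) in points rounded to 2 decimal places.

(-0.22, 0.42)

This is a matched-pairs design, so SE = s_d/√n = 0.9/√31 = 0.1616.
Margin = 1.960 × 0.1616 = 0.3167; the interval is 0.1 ± 0.3167 = (-0.22, 0.42).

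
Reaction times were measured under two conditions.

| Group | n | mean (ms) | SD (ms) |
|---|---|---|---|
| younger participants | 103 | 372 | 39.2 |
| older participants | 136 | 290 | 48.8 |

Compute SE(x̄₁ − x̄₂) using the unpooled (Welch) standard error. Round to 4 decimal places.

5.6947

Standard errors of each mean: 39.2/√103 = 3.8625 and 48.8/√136 = 4.1846.
SE(x̄₁ − x̄₂) = √(3.8625² + 4.1846²) = 5.6947 for independent samples with unequal variances.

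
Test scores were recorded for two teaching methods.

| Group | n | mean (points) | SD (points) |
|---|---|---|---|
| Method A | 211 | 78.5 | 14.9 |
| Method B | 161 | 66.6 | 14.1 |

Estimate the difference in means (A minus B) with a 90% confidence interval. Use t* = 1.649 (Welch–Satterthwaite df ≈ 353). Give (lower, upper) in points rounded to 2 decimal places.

(9.41, 14.39)

Per-group SEs: s₁/√n₁ = 14.9/√211 = 1.0258, s₂/√n₂ = 14.1/√161 = 1.1112.
Unpooled SE of the difference: √(1.05226564 + 1.23476544) = 1.5123.
Margin of error = t* · SE = 1.649 × 1.5123 = 2.4938.
x̄₁ − x̄₂ = 78.5 − 66.6 = 11.9000.
CI: 11.9000 ± 2.4938 = (9.41, 14.39).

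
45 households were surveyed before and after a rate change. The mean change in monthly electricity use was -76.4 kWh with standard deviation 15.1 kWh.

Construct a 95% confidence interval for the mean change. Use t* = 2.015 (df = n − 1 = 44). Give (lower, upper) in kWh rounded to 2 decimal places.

(-80.94, -71.86)

This is a matched-pairs design, so SE = s_d/√n = 15.1/√45 = 2.2510.
Margin = 2.015 × 2.2510 = 4.5358; the interval is -76.4 ± 4.5358 = (-80.94, -71.86).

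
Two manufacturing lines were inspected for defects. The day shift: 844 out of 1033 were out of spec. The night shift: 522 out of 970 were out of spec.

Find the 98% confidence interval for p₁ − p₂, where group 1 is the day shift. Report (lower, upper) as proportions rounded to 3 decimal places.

(0.232, 0.325)

First, p̂₁ = 844/1033 = 0.8170; p̂₂ = 522/970 = 0.5381.
The two standard errors are √(0.8170×0.1830/1033) = 0.01203 and √(0.5381×0.4619/970) = 0.01601.
Because the samples are independent, SE_diff = √(0.01203² + 0.01601²) = 0.02003.
Using z* = 2.326 for 98%, ME = 2.326 × 0.02003 = 0.04659.
p̂₁ − p̂₂ = 0.2789; interval 0.2789 ± 0.04659 gives (0.232, 0.325).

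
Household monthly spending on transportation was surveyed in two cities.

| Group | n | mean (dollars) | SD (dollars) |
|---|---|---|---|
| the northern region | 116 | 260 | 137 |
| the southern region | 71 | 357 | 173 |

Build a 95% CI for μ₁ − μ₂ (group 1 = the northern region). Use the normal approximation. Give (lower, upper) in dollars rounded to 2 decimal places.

Standard errors of each mean: 137/√116 = 12.7201 and 173/√71 = 20.5313.
SE(x̄₁ − x̄₂) = √(12.7201² + 20.5313²) = 24.1523 for independent samples with unequal variances.
With z* = 1.960, the margin is 1.960 × 24.1523 = 47.3385.
x̄₁ − x̄₂ = 260 − 357 = -97.0000; the interval is -97.0000 ± 47.3385 = (-144.34, -49.66).

(-144.34, -49.66)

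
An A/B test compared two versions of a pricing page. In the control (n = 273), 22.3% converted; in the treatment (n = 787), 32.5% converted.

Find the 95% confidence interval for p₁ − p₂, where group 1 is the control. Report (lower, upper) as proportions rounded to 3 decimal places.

SE₁ = √(p̂₁(1−p̂₁)/n₁) = √(0.2230·0.7770/273) = 0.02519; SE₂ = √(0.3250·0.6750/787) = 0.01670.
Independent samples: SE of the difference = √(SE₁² + SE₂²) = √(0.0006345361 + 0.00027889) = 0.03022.
z* for 95% confidence is 1.960, so the margin of error is 1.960 × 0.03022 = 0.05923.
Point estimate p̂₁ − p̂₂ = 0.2230 − 0.3250 = -0.1020.
-0.1020 ± 0.05923 → (-0.161, -0.043).

(-0.161, -0.043)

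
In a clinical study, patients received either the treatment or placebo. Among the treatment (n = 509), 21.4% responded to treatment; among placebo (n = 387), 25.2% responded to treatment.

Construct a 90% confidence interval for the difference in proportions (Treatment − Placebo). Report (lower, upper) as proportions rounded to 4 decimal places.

(-0.0850, 0.0090)

SE₁ = √(p̂₁(1−p̂₁)/n₁) = √(0.2140·0.7860/509) = 0.01818; SE₂ = √(0.2520·0.7480/387) = 0.02207.
Independent samples: SE of the difference = √(SE₁² + SE₂²) = √(0.0003305124 + 0.0004870849) = 0.02859.
z* for 90% confidence is 1.645, so the margin of error is 1.645 × 0.02859 = 0.04703.
Point estimate p̂₁ − p̂₂ = 0.2140 − 0.2520 = -0.0380.
-0.0380 ± 0.04703 → (-0.0850, 0.0090).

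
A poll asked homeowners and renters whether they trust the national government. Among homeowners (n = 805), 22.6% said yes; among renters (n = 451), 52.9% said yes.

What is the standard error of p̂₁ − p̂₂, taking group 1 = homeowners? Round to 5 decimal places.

0.02774

The two standard errors are √(0.2260×0.7740/805) = 0.01474 and √(0.5290×0.4710/451) = 0.02350.
Because the samples are independent, SE_diff = √(0.01474² + 0.02350²) = 0.02774.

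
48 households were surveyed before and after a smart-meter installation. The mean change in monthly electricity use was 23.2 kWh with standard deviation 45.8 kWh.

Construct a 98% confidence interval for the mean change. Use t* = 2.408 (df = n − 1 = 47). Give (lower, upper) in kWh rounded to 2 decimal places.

This is a matched-pairs design, so SE = s_d/√n = 45.8/√48 = 6.6107.
Margin = 2.408 × 6.6107 = 15.9186; the interval is 23.2 ± 15.9186 = (7.28, 39.12).

(7.28, 39.12)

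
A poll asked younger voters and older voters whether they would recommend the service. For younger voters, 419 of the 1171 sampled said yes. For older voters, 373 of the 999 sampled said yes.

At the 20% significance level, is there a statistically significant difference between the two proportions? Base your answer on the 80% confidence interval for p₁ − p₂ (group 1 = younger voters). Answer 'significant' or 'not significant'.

not significant

p̂₁ = 419/1171 = 0.3578 and p̂₂ = 373/999 = 0.3734.
SE₁ = √(p̂₁(1−p̂₁)/n₁) = √(0.3578·0.6422/1171) = 0.01401; SE₂ = √(0.3734·0.6266/999) = 0.01530.
Independent samples: SE of the difference = √(SE₁² + SE₂²) = √(0.0001962801 + 0.00023409) = 0.02075.
z* for 80% confidence is 1.282, so the margin of error is 1.282 × 0.02075 = 0.02660.
Point estimate p̂₁ − p̂₂ = 0.3578 − 0.3734 = -0.0156.
-0.0156 ± 0.02660 → (-0.04220, 0.01100).
The interval (-0.04220, 0.01100) contains 0, so the difference is not significant.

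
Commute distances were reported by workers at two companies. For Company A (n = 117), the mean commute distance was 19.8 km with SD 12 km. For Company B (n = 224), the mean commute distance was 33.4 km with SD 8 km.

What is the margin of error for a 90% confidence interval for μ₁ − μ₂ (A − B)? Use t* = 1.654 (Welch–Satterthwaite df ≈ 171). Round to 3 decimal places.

2.037

Per-group SEs: s₁/√n₁ = 12/√117 = 1.1094, s₂/√n₂ = 8/√224 = 0.5345.
Unpooled SE of the difference: √(1.23076836 + 0.28569025) = 1.2314.
Margin of error = t* · SE = 1.654 × 1.2314 = 2.0367.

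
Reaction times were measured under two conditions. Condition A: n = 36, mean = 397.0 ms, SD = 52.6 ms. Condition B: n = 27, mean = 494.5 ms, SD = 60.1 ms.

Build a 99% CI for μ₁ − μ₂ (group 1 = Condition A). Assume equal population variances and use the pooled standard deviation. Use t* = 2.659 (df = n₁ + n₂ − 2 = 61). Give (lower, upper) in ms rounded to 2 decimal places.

s_p = √[((n₁−1)s₁² + (n₂−1)s₂²)/(n₁+n₂−2)] = √[(35·52.6² + 26·60.1²)/61] = 55.9199.
SE = 55.9199·√(1/36 + 1/27) = 14.2365.
With t* = 2.659, margin = 2.659 × 14.2365 = 37.8549.
x̄₁ − x̄₂ = 397.0 − 494.5 = -97.5000; interval -97.5000 ± 37.8549 = (-135.35, -59.65).

(-135.35, -59.65)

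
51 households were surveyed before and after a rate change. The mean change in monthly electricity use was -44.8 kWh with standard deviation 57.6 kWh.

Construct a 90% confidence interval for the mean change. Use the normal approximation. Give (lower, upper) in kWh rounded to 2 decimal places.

(-58.07, -31.53)

This is a matched-pairs design, so SE = s_d/√n = 57.6/√51 = 8.0656.
Margin = 1.645 × 8.0656 = 13.2679; the interval is -44.8 ± 13.2679 = (-58.07, -31.53).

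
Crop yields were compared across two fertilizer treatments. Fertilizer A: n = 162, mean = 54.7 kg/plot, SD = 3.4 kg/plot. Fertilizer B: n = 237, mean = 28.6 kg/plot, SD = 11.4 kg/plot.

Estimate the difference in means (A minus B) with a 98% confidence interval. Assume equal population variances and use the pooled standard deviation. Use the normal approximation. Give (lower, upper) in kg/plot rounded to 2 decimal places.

(23.95, 28.25)

s_p = √[((n₁−1)s₁² + (n₂−1)s₂²)/(n₁+n₂−2)] = √[(161·3.4² + 236·11.4²)/397] = 9.0523.
SE = 9.0523·√(1/162 + 1/237) = 0.9228.
With z* = 2.326, margin = 2.326 × 0.9228 = 2.1464.
x̄₁ − x̄₂ = 54.7 − 28.6 = 26.1000; interval 26.1000 ± 2.1464 = (23.95, 28.25).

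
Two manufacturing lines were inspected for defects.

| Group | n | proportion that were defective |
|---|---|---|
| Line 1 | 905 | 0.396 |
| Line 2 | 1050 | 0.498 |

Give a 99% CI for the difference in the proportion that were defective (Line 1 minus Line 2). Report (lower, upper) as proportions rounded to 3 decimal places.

SE₁ = √(p̂₁(1−p̂₁)/n₁) = √(0.3960·0.6040/905) = 0.01626; SE₂ = √(0.4980·0.5020/1050) = 0.01543.
Independent samples: SE of the difference = √(SE₁² + SE₂²) = √(0.0002643876 + 0.0002380849) = 0.02242.
z* for 99% confidence is 2.576, so the margin of error is 2.576 × 0.02242 = 0.05775.
Point estimate p̂₁ − p̂₂ = 0.3960 − 0.4980 = -0.1020.
-0.1020 ± 0.05775 → (-0.160, -0.044).

(-0.160, -0.044)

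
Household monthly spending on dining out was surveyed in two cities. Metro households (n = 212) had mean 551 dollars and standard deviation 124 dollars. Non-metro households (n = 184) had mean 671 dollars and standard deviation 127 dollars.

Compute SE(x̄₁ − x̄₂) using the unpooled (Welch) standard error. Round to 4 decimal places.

12.6565

Per-group SEs: s₁/√n₁ = 124/√212 = 8.5164, s₂/√n₂ = 127/√184 = 9.3626.
Unpooled SE of the difference: √(72.52906896 + 87.65827876) = 12.6565.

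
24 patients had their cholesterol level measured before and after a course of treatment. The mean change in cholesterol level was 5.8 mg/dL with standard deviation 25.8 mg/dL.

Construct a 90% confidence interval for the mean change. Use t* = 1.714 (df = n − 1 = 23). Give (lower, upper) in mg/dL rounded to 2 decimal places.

Paired design: SE = s_d/√n = 25.8/√24 = 5.2664.
t* = 1.714; margin of error = 1.714 × 5.2664 = 9.0266.
5.8 ± 9.0266 → (-3.23, 14.83).

(-3.23, 14.83)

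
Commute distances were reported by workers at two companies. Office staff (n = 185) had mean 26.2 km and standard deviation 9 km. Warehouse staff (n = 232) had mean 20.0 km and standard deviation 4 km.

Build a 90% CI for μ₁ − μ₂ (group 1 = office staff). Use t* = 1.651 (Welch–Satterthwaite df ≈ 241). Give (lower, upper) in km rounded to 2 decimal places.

(5.02, 7.38)

SE₁ = s₁/√n₁ = 9/√185 = 0.6617; SE₂ = 4/√232 = 0.2626.
Independent samples, unequal variances: SE_diff = √(SE₁² + SE₂²) = √(0.43784689 + 0.06895876) = 0.7119.
t* = 1.651, so margin of error = 1.651 × 0.7119 = 1.1753.
Difference in means = 26.2 − 20.0 = 6.2000.
6.2000 ± 1.1753 → (5.02, 7.38).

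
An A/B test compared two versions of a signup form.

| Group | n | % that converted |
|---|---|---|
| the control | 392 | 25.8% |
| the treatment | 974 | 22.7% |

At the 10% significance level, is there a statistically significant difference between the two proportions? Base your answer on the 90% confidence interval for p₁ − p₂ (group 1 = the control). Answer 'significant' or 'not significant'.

not significant

Each SE is √(p̂(1−p̂)/n): √(0.2580·0.7420/392) = 0.02210 and √(0.2270·0.7730/974) = 0.01342.
SE(p̂₁ − p̂₂) = √(SE₁² + SE₂²) = √(0.00048841 + 0.0001800964) = 0.02586, since the two samples are independent.
At 90% confidence z* = 1.645; margin = 1.645 × 0.02586 = 0.04254.
The difference is 0.2580 − 0.2270 = 0.0310, so the interval is 0.0310 ± 0.04254 = (-0.01154, 0.07354).
The interval (-0.01154, 0.07354) contains 0, so the difference is not significant.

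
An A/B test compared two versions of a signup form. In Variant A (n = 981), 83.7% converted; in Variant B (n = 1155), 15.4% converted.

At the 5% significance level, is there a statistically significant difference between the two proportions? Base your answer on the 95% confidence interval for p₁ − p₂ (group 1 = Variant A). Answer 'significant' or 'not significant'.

significant

Each SE is √(p̂(1−p̂)/n): √(0.8370·0.1630/981) = 0.01179 and √(0.1540·0.8460/1155) = 0.01062.
SE(p̂₁ − p̂₂) = √(SE₁² + SE₂²) = √(0.0001390041 + 0.0001127844) = 0.01587, since the two samples are independent.
At 95% confidence z* = 1.960; margin = 1.960 × 0.01587 = 0.03111.
The difference is 0.8370 − 0.1540 = 0.6830, so the interval is 0.6830 ± 0.03111 = (0.65189, 0.71411).
The interval (0.65189, 0.71411) does not contain 0, so the difference is significant.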